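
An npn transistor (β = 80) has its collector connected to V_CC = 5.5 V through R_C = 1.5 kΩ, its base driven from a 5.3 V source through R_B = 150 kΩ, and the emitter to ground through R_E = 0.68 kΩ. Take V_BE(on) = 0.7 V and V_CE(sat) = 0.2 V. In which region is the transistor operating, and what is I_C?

active; I_C ≈ 1.8 mA

Assume active. Base-emitter loop: I_B = (V_BB − V_BE)/(R_B + (β+1)R_E) = (5.3 − 0.7)/(150 + 81×0.68) = 0.0224 mA.
I_C = β·I_B = 80×0.0224 = 1.79 mA.
V_CE = V_CC − I_C·R_C − I_E·R_E = 5.5 − 1.79×1.5 − 1.82×0.68 = 1.57 V > V_CE(sat), so the active-region assumption holds.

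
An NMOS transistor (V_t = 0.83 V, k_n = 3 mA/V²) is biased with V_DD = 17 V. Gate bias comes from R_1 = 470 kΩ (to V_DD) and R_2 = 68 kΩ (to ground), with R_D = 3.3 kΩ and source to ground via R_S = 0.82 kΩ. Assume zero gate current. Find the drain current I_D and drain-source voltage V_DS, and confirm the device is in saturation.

I_D ≈ 0.75 mA, V_DS ≈ 14 V

V_G = V_DD·R_2/(R_1+R_2) = 17×68/538 = 2.15 V.
Assume saturation: I_D = (k_n/2)(V_GS − V_t)² with V_GS = V_G − I_D·R_S = 2.15 − 0.82·I_D.
Substituting gives 1.01·I_D² − 4.24·I_D + 2.61 = 0, with roots I_D = 0.747 or 3.46 mA.
The root I_D = 3.46 mA gives V_GS = -0.689 V ≤ V_t, so take I_D = 0.747 mA.
Then V_GS = 1.54 V and V_DS = V_DD − I_D(R_D+R_S) = 17 − 0.747×4.12 = 13.9 V.
Saturation requires V_DS ≥ V_GS − V_t = 0.706 V; 13.9 ≥ 0.706 ✓.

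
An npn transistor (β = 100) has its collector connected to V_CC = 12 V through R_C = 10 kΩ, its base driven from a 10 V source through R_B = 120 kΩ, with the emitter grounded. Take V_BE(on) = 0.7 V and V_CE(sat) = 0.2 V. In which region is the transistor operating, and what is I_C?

Assume active: I_B = (10 − 0.7)/120 = 0.0775 mA, giving I_C = β·I_B = 7.75 mA.
But then V_CE = 12 − 7.75×10 = -65.5 V < V_CE(sat) = 0.2 V — impossible in the active region.
So the transistor is saturated. With V_CE = 0.2 V, I_C = (V_CC − 0.2)/R_C = 11.8/10 = 1.18 mA.
Check: β·I_B = 7.75 mA > I_C = 1.18 mA, confirming saturation.

saturation; I_C ≈ 1.2 mA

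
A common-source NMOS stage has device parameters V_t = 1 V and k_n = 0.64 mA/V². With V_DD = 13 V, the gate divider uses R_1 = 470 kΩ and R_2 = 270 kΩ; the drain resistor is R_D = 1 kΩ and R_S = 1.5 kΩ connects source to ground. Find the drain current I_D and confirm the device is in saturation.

I_D ≈ 1.2 mA

V_G = V_DD·R_2/(R_1+R_2) = 13×270/740 = 4.74 V.
Assume saturation: I_D = (k_n/2)(V_GS − V_t)² with V_GS = V_G − I_D·R_S = 4.74 − 1.5·I_D.
Substituting gives 0.72·I_D² − 4.59·I_D + 4.48 = 0, with roots I_D = 1.2 or 5.18 mA.
The root I_D = 5.18 mA gives V_GS = -3.02 V ≤ V_t, so take I_D = 1.2 mA.
Then V_GS = 2.94 V and V_DS = V_DD − I_D(R_D+R_S) = 13 − 1.2×2.5 = 9.99 V.
Saturation requires V_DS ≥ V_GS − V_t = 1.94 V; 9.99 ≥ 1.94 ✓.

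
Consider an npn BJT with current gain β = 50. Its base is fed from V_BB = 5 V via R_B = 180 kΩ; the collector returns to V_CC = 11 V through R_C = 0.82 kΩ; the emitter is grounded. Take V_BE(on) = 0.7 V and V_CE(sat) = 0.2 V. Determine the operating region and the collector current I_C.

Assume active. Base-emitter loop: I_B = (V_BB − V_BE)/R_B = (5 − 0.7)/180 = 0.0239 mA.
I_C = β·I_B = 50×0.0239 = 1.19 mA.
V_CE = V_CC − I_C·R_C = 11 − 1.19×0.82 = 10 V > V_CE(sat), so the active-region assumption holds.

active; I_C ≈ 1.2 mA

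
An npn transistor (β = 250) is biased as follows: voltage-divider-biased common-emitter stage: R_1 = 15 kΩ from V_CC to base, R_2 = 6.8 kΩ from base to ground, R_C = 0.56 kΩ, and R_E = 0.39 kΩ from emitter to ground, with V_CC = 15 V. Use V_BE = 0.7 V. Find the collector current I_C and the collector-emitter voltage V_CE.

I_C ≈ 9.7 mA, V_CE ≈ 5.8 V

Thevenize the base divider: V_Th = V_CC·R_2/(R_1+R_2) = 15×6.8/21.8 = 4.68 V, R_Th = R_1‖R_2 = 4.68 kΩ.
Base-emitter loop: V_Th = I_B·R_Th + V_BE + (β+1)I_B·R_E, so I_B = (4.68 − 0.7) / (4.68 + 251×0.39) = 0.0388 mA.
I_C = β·I_B = 250×0.0388 = 9.7 mA, and I_E = (β+1)I_B = 9.74 mA.
V_CE = V_CC − I_C·R_C − I_E·R_E = 15 − 9.7×0.56 − 9.74×0.39 = 5.77 V.
V_CE = 5.77 V > 0.2 V confirms active-region operation.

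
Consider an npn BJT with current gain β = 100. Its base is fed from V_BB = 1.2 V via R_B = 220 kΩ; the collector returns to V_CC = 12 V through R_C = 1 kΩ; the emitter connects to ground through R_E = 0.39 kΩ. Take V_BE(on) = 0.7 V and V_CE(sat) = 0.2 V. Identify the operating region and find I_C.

active; I_C ≈ 0.19 mA

Assume active. Base-emitter loop: I_B = (V_BB − V_BE)/(R_B + (β+1)R_E) = (1.2 − 0.7)/(220 + 101×0.39) = 0.00193 mA.
I_C = β·I_B = 100×0.00193 = 0.193 mA.
V_CE = V_CC − I_C·R_C − I_E·R_E = 12 − 0.193×1 − 0.195×0.39 = 11.7 V > V_CE(sat), so the active-region assumption holds.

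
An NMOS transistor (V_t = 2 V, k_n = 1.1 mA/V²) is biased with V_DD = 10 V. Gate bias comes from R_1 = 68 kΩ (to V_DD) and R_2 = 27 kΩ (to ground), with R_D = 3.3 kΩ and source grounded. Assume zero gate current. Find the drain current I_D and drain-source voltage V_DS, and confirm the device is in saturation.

I_D ≈ 0.39 mA, V_DS ≈ 8.7 V

V_G = V_DD·R_2/(R_1+R_2) = 10×27/95 = 2.84 V. With the source grounded, V_GS = V_G = 2.84 V.
Assume saturation: I_D = (k_n/2)(V_GS − V_t)² = (1.1/2)×(2.84 − 2)² = 0.55×0.842² = 0.39 mA.
V_DS = V_DD − I_D·R_D = 10 − 0.39×3.3 = 8.71 V.
Saturation requires V_DS ≥ V_GS − V_t = 0.842 V; 8.71 ≥ 0.842 ✓.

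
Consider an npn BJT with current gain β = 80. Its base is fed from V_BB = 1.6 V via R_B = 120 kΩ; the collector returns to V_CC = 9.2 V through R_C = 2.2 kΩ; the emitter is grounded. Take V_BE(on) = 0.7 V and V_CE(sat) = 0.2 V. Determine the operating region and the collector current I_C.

active; I_C ≈ 0.6 mA

Assume active. Base-emitter loop: I_B = (V_BB − V_BE)/R_B = (1.6 − 0.7)/120 = 0.0075 mA.
I_C = β·I_B = 80×0.0075 = 0.6 mA.
V_CE = V_CC − I_C·R_C = 9.2 − 0.6×2.2 = 7.88 V > V_CE(sat), so the active-region assumption holds.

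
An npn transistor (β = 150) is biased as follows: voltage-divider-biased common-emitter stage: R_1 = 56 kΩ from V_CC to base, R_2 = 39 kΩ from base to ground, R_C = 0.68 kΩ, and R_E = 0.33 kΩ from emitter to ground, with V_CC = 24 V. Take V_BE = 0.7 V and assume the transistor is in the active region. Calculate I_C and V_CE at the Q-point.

I_C ≈ 19 mA, V_CE ≈ 4.9 V

Thevenize the base divider: V_Th = V_CC·R_2/(R_1+R_2) = 24×39/95 = 9.85 V, R_Th = R_1‖R_2 = 23 kΩ.
Base-emitter loop: V_Th = I_B·R_Th + V_BE + (β+1)I_B·R_E, so I_B = (9.85 − 0.7) / (23 + 151×0.33) = 0.126 mA.
I_C = β·I_B = 150×0.126 = 18.9 mA, and I_E = (β+1)I_B = 19 mA.
V_CE = V_CC − I_C·R_C − I_E·R_E = 24 − 18.9×0.68 − 19×0.33 = 4.92 V.
V_CE = 4.92 V > 0.2 V confirms active-region operation.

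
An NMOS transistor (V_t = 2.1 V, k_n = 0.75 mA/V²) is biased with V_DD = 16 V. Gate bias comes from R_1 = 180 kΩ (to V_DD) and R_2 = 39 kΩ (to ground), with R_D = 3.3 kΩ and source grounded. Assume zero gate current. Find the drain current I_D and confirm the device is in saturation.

I_D ≈ 0.21 mA

V_G = V_DD·R_2/(R_1+R_2) = 16×39/219 = 2.85 V. With the source grounded, V_GS = V_G = 2.85 V.
Assume saturation: I_D = (k_n/2)(V_GS − V_t)² = (0.75/2)×(2.85 − 2.1)² = 0.375×0.749² = 0.211 mA.
V_DS = V_DD − I_D·R_D = 16 − 0.211×3.3 = 15.3 V.
Saturation requires V_DS ≥ V_GS − V_t = 0.749 V; 15.3 ≥ 0.749 ✓.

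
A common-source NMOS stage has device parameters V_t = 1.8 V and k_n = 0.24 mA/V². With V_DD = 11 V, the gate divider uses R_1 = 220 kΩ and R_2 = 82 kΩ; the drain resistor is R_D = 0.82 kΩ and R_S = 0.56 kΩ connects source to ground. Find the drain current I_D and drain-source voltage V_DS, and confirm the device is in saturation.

I_D ≈ 0.15 mA, V_DS ≈ 11 V

V_G = V_DD·R_2/(R_1+R_2) = 11×82/302 = 2.99 V.
Assume saturation: I_D = (k_n/2)(V_GS − V_t)² with V_GS = V_G − I_D·R_S = 2.99 − 0.56·I_D.
Substituting gives 0.0376·I_D² − 1.16·I_D + 0.169 = 0, with roots I_D = 0.146 or 30.7 mA.
The root I_D = 30.7 mA gives V_GS = -14.2 V ≤ V_t, so take I_D = 0.146 mA.
Then V_GS = 2.9 V and V_DS = V_DD − I_D(R_D+R_S) = 11 − 0.146×1.38 = 10.8 V.
Saturation requires V_DS ≥ V_GS − V_t = 1.1 V; 10.8 ≥ 1.1 ✓.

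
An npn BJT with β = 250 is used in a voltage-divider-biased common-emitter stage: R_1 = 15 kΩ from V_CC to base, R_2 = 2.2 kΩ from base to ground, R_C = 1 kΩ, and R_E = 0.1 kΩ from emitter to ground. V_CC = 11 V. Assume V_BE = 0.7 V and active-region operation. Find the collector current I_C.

I_C ≈ 6.5 mA

Thevenize the base divider: V_Th = V_CC·R_2/(R_1+R_2) = 11×2.2/17.2 = 1.41 V, R_Th = R_1‖R_2 = 1.92 kΩ.
Base-emitter loop: V_Th = I_B·R_Th + V_BE + (β+1)I_B·R_E, so I_B = (1.41 − 0.7) / (1.92 + 251×0.1) = 0.0262 mA.
I_C = β·I_B = 250×0.0262 = 6.54 mA, and I_E = (β+1)I_B = 6.57 mA.
V_CE = V_CC − I_C·R_C − I_E·R_E = 11 − 6.54×1 − 6.57×0.1 = 3.8 V.
V_CE = 3.8 V > 0.2 V confirms active-region operation.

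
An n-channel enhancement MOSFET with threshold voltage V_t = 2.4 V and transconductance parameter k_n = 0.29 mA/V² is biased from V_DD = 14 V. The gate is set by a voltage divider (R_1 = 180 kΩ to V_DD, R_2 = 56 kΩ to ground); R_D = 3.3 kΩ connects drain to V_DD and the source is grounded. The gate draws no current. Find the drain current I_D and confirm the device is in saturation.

I_D ≈ 0.12 mA

V_G = V_DD·R_2/(R_1+R_2) = 14×56/236 = 3.32 V. With the source grounded, V_GS = V_G = 3.32 V.
Assume saturation: I_D = (k_n/2)(V_GS − V_t)² = (0.29/2)×(3.32 − 2.4)² = 0.145×0.922² = 0.123 mA.
V_DS = V_DD − I_D·R_D = 14 − 0.123×3.3 = 13.6 V.
Saturation requires V_DS ≥ V_GS − V_t = 0.922 V; 13.6 ≥ 0.922 ✓.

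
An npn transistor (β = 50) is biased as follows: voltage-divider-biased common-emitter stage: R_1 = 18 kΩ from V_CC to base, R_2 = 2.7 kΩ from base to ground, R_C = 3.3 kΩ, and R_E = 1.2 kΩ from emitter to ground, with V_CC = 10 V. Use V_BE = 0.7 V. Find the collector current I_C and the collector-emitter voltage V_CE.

I_C ≈ 0.48 mA, V_CE ≈ 7.8 V

Thevenize the base divider: V_Th = V_CC·R_2/(R_1+R_2) = 10×2.7/20.7 = 1.3 V, R_Th = R_1‖R_2 = 2.35 kΩ.
Base-emitter loop: V_Th = I_B·R_Th + V_BE + (β+1)I_B·R_E, so I_B = (1.3 − 0.7) / (2.35 + 51×1.2) = 0.00951 mA.
I_C = β·I_B = 50×0.00951 = 0.476 mA, and I_E = (β+1)I_B = 0.485 mA.
V_CE = V_CC − I_C·R_C − I_E·R_E = 10 − 0.476×3.3 − 0.485×1.2 = 7.85 V.
V_CE = 7.85 V > 0.2 V confirms active-region operation.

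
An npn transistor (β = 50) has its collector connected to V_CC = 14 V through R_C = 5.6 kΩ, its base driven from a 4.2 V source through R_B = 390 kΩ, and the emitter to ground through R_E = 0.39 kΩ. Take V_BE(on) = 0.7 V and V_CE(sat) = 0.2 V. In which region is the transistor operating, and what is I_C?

active; I_C ≈ 0.43 mA

Assume active. Base-emitter loop: I_B = (V_BB − V_BE)/(R_B + (β+1)R_E) = (4.2 − 0.7)/(390 + 51×0.39) = 0.00854 mA.
I_C = β·I_B = 50×0.00854 = 0.427 mA.
V_CE = V_CC − I_C·R_C − I_E·R_E = 14 − 0.427×5.6 − 0.435×0.39 = 11.4 V > V_CE(sat), so the active-region assumption holds.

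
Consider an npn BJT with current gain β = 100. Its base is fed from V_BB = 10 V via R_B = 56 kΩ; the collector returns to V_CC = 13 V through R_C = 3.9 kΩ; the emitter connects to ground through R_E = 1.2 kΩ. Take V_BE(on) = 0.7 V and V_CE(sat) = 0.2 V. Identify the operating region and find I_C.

Assume active: I_B = (10 − 0.7)/(56 + 101×1.2) = 0.0525 mA, I_C = β·I_B = 5.25 mA.
Then V_CE = 13 − 5.25×3.9 − 5.3×1.2 = -13.8 V < 0.2 V — the active assumption fails.
Re-solve with V_CE = 0.2 V. KCL at the emitter: V_E/R_E = (V_BB−0.7−V_E)/R_B + (V_CC−0.2−V_E)/R_C, giving V_E = 3.11 V.
I_C = (V_CC − 0.2 − V_E)/R_C = (12.8 − 3.11)/3.9 = 2.48 mA.
Check: I_B = (9.3 − 3.11)/56 = 0.11 mA, and β·I_B = 11 mA > I_C, confirming saturation.

saturation; I_C ≈ 2.5 mA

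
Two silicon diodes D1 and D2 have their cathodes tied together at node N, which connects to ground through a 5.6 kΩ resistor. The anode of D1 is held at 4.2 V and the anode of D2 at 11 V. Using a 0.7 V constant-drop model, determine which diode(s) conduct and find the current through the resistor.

Assume both conduct. Then node N would need to be at both 4.2−0.7 = 3.5 V and 11−0.7 = 10.3 V, which is impossible.
Assume only D2 conducts: V_N = 11 − 0.7 = 10.3 V, so I_R = 10.3/5.6 = 1.84 mA.
Check D1: its anode-to-cathode voltage is 4.2 − 10.3 = -6.1 V < 0.7 V, so it is off. The assumption is consistent.

Only D2 conducts; I_R ≈ 1.8 mA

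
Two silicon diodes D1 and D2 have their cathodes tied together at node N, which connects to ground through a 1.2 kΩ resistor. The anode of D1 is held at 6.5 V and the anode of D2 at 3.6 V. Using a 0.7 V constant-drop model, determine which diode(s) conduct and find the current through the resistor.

Assume both conduct. Then node N would need to be at both 6.5−0.7 = 5.8 V and 3.6−0.7 = 2.9 V, which is impossible.
Assume only D1 conducts: V_N = 6.5 − 0.7 = 5.8 V, so I_R = 5.8/1.2 = 4.83 mA.
Check D2: its anode-to-cathode voltage is 3.6 − 5.8 = -2.2 V < 0.7 V, so it is off. The assumption is consistent.

Only D1 conducts; I_R ≈ 4.8 mA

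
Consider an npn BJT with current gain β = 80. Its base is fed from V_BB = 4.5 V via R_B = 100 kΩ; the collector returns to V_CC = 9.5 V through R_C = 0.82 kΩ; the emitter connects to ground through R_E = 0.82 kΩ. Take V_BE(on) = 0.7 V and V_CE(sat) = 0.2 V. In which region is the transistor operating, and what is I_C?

Assume active. Base-emitter loop: I_B = (V_BB − V_BE)/(R_B + (β+1)R_E) = (4.5 − 0.7)/(100 + 81×0.82) = 0.0228 mA.
I_C = β·I_B = 80×0.0228 = 1.83 mA.
V_CE = V_CC − I_C·R_C − I_E·R_E = 9.5 − 1.83×0.82 − 1.85×0.82 = 6.49 V > V_CE(sat), so the active-region assumption holds.

active; I_C ≈ 1.8 mA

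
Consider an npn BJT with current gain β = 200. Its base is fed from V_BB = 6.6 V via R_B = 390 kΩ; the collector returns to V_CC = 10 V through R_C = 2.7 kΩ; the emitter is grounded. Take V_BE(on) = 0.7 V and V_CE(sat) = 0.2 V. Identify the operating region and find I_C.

Assume active. Base-emitter loop: I_B = (V_BB − V_BE)/R_B = (6.6 − 0.7)/390 = 0.0151 mA.
I_C = β·I_B = 200×0.0151 = 3.03 mA.
V_CE = V_CC − I_C·R_C = 10 − 3.03×2.7 = 1.83 V > V_CE(sat), so the active-region assumption holds.

active; I_C ≈ 3 mA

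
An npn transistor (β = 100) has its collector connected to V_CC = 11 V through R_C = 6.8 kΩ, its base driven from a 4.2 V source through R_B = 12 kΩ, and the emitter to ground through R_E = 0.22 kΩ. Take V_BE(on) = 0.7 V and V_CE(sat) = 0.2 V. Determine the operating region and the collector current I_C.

saturation; I_C ≈ 1.5 mA

Assume active: I_B = (4.2 − 0.7)/(12 + 101×0.22) = 0.102 mA, I_C = β·I_B = 10.2 mA.
Then V_CE = 11 − 10.2×6.8 − 10.3×0.22 = -60.8 V < 0.2 V — the active assumption fails.
Re-solve with V_CE = 0.2 V. KCL at the emitter: V_E/R_E = (V_BB−0.7−V_E)/R_B + (V_CC−0.2−V_E)/R_C, giving V_E = 0.394 V.
I_C = (V_CC − 0.2 − V_E)/R_C = (10.8 − 0.394)/6.8 = 1.53 mA.
Check: I_B = (3.5 − 0.394)/12 = 0.259 mA, and β·I_B = 25.9 mA > I_C, confirming saturation.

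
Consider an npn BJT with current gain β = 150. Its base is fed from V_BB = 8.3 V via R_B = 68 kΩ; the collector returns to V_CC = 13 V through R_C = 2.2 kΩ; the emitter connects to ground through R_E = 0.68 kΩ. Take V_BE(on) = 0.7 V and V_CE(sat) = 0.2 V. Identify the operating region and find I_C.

Assume active: I_B = (8.3 − 0.7)/(68 + 151×0.68) = 0.0445 mA, I_C = β·I_B = 6.68 mA.
Then V_CE = 13 − 6.68×2.2 − 6.72×0.68 = -6.27 V < 0.2 V — the active assumption fails.
Re-solve with V_CE = 0.2 V. KCL at the emitter: V_E/R_E = (V_BB−0.7−V_E)/R_B + (V_CC−0.2−V_E)/R_C, giving V_E = 3.06 V.
I_C = (V_CC − 0.2 − V_E)/R_C = (12.8 − 3.06)/2.2 = 4.43 mA.
Check: I_B = (7.6 − 3.06)/68 = 0.0668 mA, and β·I_B = 10 mA > I_C, confirming saturation.

saturation; I_C ≈ 4.4 mA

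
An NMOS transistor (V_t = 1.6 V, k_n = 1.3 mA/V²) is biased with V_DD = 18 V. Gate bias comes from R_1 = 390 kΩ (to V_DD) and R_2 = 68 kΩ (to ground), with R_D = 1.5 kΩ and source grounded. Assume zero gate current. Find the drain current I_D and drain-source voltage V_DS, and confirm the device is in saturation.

V_G = V_DD·R_2/(R_1+R_2) = 18×68/458 = 2.67 V. With the source grounded, V_GS = V_G = 2.67 V.
Assume saturation: I_D = (k_n/2)(V_GS − V_t)² = (1.3/2)×(2.67 − 1.6)² = 0.65×1.07² = 0.748 mA.
V_DS = V_DD − I_D·R_D = 18 − 0.748×1.5 = 16.9 V.
Saturation requires V_DS ≥ V_GS − V_t = 1.07 V; 16.9 ≥ 1.07 ✓.

I_D ≈ 0.75 mA, V_DS ≈ 17 V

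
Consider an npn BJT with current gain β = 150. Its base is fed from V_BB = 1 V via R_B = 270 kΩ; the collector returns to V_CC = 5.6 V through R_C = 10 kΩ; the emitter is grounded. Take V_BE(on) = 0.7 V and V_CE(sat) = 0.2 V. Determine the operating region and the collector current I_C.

Assume active. Base-emitter loop: I_B = (V_BB − V_BE)/R_B = (1 − 0.7)/270 = 0.00111 mA.
I_C = β·I_B = 150×0.00111 = 0.167 mA.
V_CE = V_CC − I_C·R_C = 5.6 − 0.167×10 = 3.93 V > V_CE(sat), so the active-region assumption holds.

active; I_C ≈ 0.17 mA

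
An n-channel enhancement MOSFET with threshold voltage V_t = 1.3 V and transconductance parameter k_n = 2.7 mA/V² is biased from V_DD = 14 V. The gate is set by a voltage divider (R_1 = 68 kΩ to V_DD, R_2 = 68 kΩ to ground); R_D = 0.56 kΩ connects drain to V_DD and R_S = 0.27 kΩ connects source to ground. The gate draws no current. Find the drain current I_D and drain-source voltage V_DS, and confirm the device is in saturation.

V_G = V_DD·R_2/(R_1+R_2) = 14×68/136 = 7 V.
Assume saturation: I_D = (k_n/2)(V_GS − V_t)² with V_GS = V_G − I_D·R_S = 7 − 0.27·I_D.
Substituting gives 0.0984·I_D² − 5.16·I_D + 43.9 = 0, with roots I_D = 10.7 or 41.7 mA.
The root I_D = 41.7 mA gives V_GS = -4.26 V ≤ V_t, so take I_D = 10.7 mA.
Then V_GS = 4.11 V and V_DS = V_DD − I_D(R_D+R_S) = 14 − 10.7×0.83 = 5.13 V.
Saturation requires V_DS ≥ V_GS − V_t = 2.81 V; 5.13 ≥ 2.81 ✓.

I_D ≈ 11 mA, V_DS ≈ 5.1 V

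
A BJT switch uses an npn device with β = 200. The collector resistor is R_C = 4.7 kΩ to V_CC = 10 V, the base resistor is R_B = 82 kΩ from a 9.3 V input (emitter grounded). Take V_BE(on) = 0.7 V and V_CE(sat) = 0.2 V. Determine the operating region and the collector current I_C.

Assume active: I_B = (9.3 − 0.7)/82 = 0.105 mA, giving I_C = β·I_B = 21 mA.
But then V_CE = 10 − 21×4.7 = -88.6 V < V_CE(sat) = 0.2 V — impossible in the active region.
So the transistor is saturated. With V_CE = 0.2 V, I_C = (V_CC − 0.2)/R_C = 9.8/4.7 = 2.09 mA.
Check: β·I_B = 21 mA > I_C = 2.09 mA, confirming saturation.

saturation; I_C ≈ 2.1 mA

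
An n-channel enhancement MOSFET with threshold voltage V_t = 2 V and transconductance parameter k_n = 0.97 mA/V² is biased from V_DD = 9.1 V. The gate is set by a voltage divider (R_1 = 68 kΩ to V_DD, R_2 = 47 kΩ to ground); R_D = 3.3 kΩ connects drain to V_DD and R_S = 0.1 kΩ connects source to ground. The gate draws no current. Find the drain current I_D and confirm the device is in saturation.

I_D ≈ 1.2 mA

V_G = V_DD·R_2/(R_1+R_2) = 9.1×47/115 = 3.72 V.
Assume saturation: I_D = (k_n/2)(V_GS − V_t)² with V_GS = V_G − I_D·R_S = 3.72 − 0.1·I_D.
Substituting gives 0.00485·I_D² − 1.17·I_D + 1.43 = 0, with roots I_D = 1.23 or 239 mA.
The root I_D = 239 mA gives V_GS = -20.2 V ≤ V_t, so take I_D = 1.23 mA.
Then V_GS = 3.6 V and V_DS = V_DD − I_D(R_D+R_S) = 9.1 − 1.23×3.4 = 4.9 V.
Saturation requires V_DS ≥ V_GS − V_t = 1.6 V; 4.9 ≥ 1.6 ✓.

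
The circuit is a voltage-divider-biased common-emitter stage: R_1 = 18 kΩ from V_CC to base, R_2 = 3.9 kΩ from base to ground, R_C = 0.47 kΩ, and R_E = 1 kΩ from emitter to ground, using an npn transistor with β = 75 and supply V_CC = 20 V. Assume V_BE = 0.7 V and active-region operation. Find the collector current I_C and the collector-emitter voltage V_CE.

Thevenize the base divider: V_Th = V_CC·R_2/(R_1+R_2) = 20×3.9/21.9 = 3.56 V, R_Th = R_1‖R_2 = 3.21 kΩ.
Base-emitter loop: V_Th = I_B·R_Th + V_BE + (β+1)I_B·R_E, so I_B = (3.56 − 0.7) / (3.21 + 76×1) = 0.0361 mA.
I_C = β·I_B = 75×0.0361 = 2.71 mA, and I_E = (β+1)I_B = 2.75 mA.
V_CE = V_CC − I_C·R_C − I_E·R_E = 20 − 2.71×0.47 − 2.75×1 = 16 V.
V_CE = 16 V > 0.2 V confirms active-region operation.

I_C ≈ 2.7 mA, V_CE ≈ 16 V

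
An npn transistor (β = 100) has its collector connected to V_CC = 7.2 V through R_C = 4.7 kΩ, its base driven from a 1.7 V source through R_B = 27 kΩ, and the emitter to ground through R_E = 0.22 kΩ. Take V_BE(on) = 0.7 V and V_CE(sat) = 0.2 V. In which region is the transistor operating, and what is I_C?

saturation; I_C ≈ 1.4 mA

Assume active: I_B = (1.7 − 0.7)/(27 + 101×0.22) = 0.0203 mA, I_C = β·I_B = 2.03 mA.
Then V_CE = 7.2 − 2.03×4.7 − 2.05×0.22 = -2.8 V < 0.2 V — the active assumption fails.
Re-solve with V_CE = 0.2 V. KCL at the emitter: V_E/R_E = (V_BB−0.7−V_E)/R_B + (V_CC−0.2−V_E)/R_C, giving V_E = 0.318 V.
I_C = (V_CC − 0.2 − V_E)/R_C = (7 − 0.318)/4.7 = 1.42 mA.
Check: I_B = (1 − 0.318)/27 = 0.0252 mA, and β·I_B = 2.52 mA > I_C, confirming saturation.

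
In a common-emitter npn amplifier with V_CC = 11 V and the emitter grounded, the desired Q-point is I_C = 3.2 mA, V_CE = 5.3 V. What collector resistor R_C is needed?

R_C ≈ 1.8 kΩ

Collector loop: V_CC = I_C·R_C + V_CE.
R_C = (V_CC − V_CE)/I_C = (11 − 5.3)/3.2 = 1.78 kΩ.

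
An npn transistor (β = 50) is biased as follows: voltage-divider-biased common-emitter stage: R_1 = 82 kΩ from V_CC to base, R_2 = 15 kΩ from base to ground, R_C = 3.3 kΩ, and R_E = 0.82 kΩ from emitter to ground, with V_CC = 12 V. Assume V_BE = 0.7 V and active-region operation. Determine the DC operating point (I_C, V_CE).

I_C ≈ 1.1 mA, V_CE ≈ 7.6 V

Thevenize the base divider: V_Th = V_CC·R_2/(R_1+R_2) = 12×15/97 = 1.86 V, R_Th = R_1‖R_2 = 12.7 kΩ.
Base-emitter loop: V_Th = I_B·R_Th + V_BE + (β+1)I_B·R_E, so I_B = (1.86 − 0.7) / (12.7 + 51×0.82) = 0.0212 mA.
I_C = β·I_B = 50×0.0212 = 1.06 mA, and I_E = (β+1)I_B = 1.08 mA.
V_CE = V_CC − I_C·R_C − I_E·R_E = 12 − 1.06×3.3 − 1.08×0.82 = 7.61 V.
V_CE = 7.61 V > 0.2 V confirms active-region operation.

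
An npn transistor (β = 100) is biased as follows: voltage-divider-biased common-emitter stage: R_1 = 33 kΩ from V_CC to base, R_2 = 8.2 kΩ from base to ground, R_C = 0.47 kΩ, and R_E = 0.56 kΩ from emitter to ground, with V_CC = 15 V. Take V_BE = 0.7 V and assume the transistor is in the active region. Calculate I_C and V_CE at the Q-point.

Thevenize the base divider: V_Th = V_CC·R_2/(R_1+R_2) = 15×8.2/41.2 = 2.99 V, R_Th = R_1‖R_2 = 6.57 kΩ.
Base-emitter loop: V_Th = I_B·R_Th + V_BE + (β+1)I_B·R_E, so I_B = (2.99 − 0.7) / (6.57 + 101×0.56) = 0.0362 mA.
I_C = β·I_B = 100×0.0362 = 3.62 mA, and I_E = (β+1)I_B = 3.66 mA.
V_CE = V_CC − I_C·R_C − I_E·R_E = 15 − 3.62×0.47 − 3.66×0.56 = 11.3 V.
V_CE = 11.3 V > 0.2 V confirms active-region operation.

I_C ≈ 3.6 mA, V_CE ≈ 11 V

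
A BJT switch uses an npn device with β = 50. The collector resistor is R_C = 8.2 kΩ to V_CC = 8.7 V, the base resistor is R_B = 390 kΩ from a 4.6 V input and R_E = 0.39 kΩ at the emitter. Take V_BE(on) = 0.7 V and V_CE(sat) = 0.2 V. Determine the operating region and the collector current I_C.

active; I_C ≈ 0.48 mA

Assume active. Base-emitter loop: I_B = (V_BB − V_BE)/(R_B + (β+1)R_E) = (4.6 − 0.7)/(390 + 51×0.39) = 0.00951 mA.
I_C = β·I_B = 50×0.00951 = 0.476 mA.
V_CE = V_CC − I_C·R_C − I_E·R_E = 8.7 − 0.476×8.2 − 0.485×0.39 = 4.61 V > V_CE(sat), so the active-region assumption holds.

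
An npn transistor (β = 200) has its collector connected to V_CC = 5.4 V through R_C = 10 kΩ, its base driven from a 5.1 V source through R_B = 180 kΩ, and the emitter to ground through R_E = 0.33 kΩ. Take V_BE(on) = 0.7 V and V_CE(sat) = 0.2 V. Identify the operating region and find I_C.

saturation; I_C ≈ 0.5 mA

Assume active: I_B = (5.1 − 0.7)/(180 + 201×0.33) = 0.0179 mA, I_C = β·I_B = 3.57 mA.
Then V_CE = 5.4 − 3.57×10 − 3.59×0.33 = -31.5 V < 0.2 V — the active assumption fails.
Re-solve with V_CE = 0.2 V. KCL at the emitter: V_E/R_E = (V_BB−0.7−V_E)/R_B + (V_CC−0.2−V_E)/R_C, giving V_E = 0.174 V.
I_C = (V_CC − 0.2 − V_E)/R_C = (5.2 − 0.174)/10 = 0.503 mA.
Check: I_B = (4.4 − 0.174)/180 = 0.0235 mA, and β·I_B = 4.7 mA > I_C, confirming saturation.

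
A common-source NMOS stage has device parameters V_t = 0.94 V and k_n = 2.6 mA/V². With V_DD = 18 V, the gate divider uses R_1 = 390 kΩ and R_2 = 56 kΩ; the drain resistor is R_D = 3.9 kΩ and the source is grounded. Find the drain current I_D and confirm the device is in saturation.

V_G = V_DD·R_2/(R_1+R_2) = 18×56/446 = 2.26 V. With the source grounded, V_GS = V_G = 2.26 V.
Assume saturation: I_D = (k_n/2)(V_GS − V_t)² = (2.6/2)×(2.26 − 0.94)² = 1.3×1.32² = 2.27 mA.
V_DS = V_DD − I_D·R_D = 18 − 2.27×3.9 = 9.16 V.
Saturation requires V_DS ≥ V_GS − V_t = 1.32 V; 9.16 ≥ 1.32 ✓.

I_D ≈ 2.3 mA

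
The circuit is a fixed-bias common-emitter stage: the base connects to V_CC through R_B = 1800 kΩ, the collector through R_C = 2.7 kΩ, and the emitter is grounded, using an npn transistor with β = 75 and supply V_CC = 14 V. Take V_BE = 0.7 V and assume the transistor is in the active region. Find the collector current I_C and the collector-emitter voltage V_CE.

Base loop: V_CC = I_B·R_B + V_BE, so I_B = (14 − 0.7)/1800 kΩ = 0.00739 mA.
In the active region I_C = β·I_B = 75 × 0.00739 = 0.554 mA.
Collector loop: V_CE = V_CC − I_C·R_C = 14 − 0.554×2.7 = 12.5 V.
Since V_CE = 12.5 V > V_CE(sat) ≈ 0.2 V, the transistor is in the active region as assumed.

I_C ≈ 0.55 mA, V_CE ≈ 13 V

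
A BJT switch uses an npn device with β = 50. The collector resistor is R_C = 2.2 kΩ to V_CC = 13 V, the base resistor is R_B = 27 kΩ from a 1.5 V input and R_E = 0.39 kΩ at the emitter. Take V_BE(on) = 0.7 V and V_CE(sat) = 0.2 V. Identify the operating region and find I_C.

active; I_C ≈ 0.85 mA

Assume active. Base-emitter loop: I_B = (V_BB − V_BE)/(R_B + (β+1)R_E) = (1.5 − 0.7)/(27 + 51×0.39) = 0.0171 mA.
I_C = β·I_B = 50×0.0171 = 0.853 mA.
V_CE = V_CC − I_C·R_C − I_E·R_E = 13 − 0.853×2.2 − 0.87×0.39 = 10.8 V > V_CE(sat), so the active-region assumption holds.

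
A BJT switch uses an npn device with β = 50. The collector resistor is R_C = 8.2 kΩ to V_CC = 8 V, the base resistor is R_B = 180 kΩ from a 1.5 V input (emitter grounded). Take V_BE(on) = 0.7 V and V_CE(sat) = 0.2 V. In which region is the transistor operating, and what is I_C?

Assume active. Base-emitter loop: I_B = (V_BB − V_BE)/R_B = (1.5 − 0.7)/180 = 0.00444 mA.
I_C = β·I_B = 50×0.00444 = 0.222 mA.
V_CE = V_CC − I_C·R_C = 8 − 0.222×8.2 = 6.18 V > V_CE(sat), so the active-region assumption holds.

active; I_C ≈ 0.22 mA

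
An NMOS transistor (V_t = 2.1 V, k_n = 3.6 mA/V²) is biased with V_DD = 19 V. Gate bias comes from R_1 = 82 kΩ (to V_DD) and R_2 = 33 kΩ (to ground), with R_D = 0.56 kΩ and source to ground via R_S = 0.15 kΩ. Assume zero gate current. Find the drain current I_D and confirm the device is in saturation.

I_D ≈ 8.2 mA

V_G = V_DD·R_2/(R_1+R_2) = 19×33/115 = 5.45 V.
Assume saturation: I_D = (k_n/2)(V_GS − V_t)² with V_GS = V_G − I_D·R_S = 5.45 − 0.15·I_D.
Substituting gives 0.0405·I_D² − 2.81·I_D + 20.2 = 0, with roots I_D = 8.16 or 61.2 mA.
The root I_D = 61.2 mA gives V_GS = -3.73 V ≤ V_t, so take I_D = 8.16 mA.
Then V_GS = 4.23 V and V_DS = V_DD − I_D(R_D+R_S) = 19 − 8.16×0.71 = 13.2 V.
Saturation requires V_DS ≥ V_GS − V_t = 2.13 V; 13.2 ≥ 2.13 ✓.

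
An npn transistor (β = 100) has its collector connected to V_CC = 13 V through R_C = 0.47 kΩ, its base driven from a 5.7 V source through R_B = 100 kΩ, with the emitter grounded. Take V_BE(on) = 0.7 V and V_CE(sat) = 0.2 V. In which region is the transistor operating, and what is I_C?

Assume active. Base-emitter loop: I_B = (V_BB − V_BE)/R_B = (5.7 − 0.7)/100 = 0.05 mA.
I_C = β·I_B = 100×0.05 = 5 mA.
V_CE = V_CC − I_C·R_C = 13 − 5×0.47 = 10.7 V > V_CE(sat), so the active-region assumption holds.

active; I_C ≈ 5 mA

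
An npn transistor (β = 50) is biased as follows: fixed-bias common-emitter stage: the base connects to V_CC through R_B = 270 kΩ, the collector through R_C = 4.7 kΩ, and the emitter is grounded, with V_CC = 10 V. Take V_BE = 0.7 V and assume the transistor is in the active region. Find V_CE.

V_CE ≈ 1.9 V

Base loop: V_CC = I_B·R_B + V_BE, so I_B = (10 − 0.7)/270 kΩ = 0.0344 mA.
In the active region I_C = β·I_B = 50 × 0.0344 = 1.72 mA.
Collector loop: V_CE = V_CC − I_C·R_C = 10 − 1.72×4.7 = 1.91 V.
Since V_CE = 1.91 V > V_CE(sat) ≈ 0.2 V, the transistor is in the active region as assumed.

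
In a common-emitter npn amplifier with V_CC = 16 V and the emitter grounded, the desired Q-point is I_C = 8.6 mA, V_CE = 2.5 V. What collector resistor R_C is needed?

Collector loop: V_CC = I_C·R_C + V_CE.
R_C = (V_CC − V_CE)/I_C = (16 − 2.5)/8.6 = 1.57 kΩ.

R_C ≈ 1.6 kΩ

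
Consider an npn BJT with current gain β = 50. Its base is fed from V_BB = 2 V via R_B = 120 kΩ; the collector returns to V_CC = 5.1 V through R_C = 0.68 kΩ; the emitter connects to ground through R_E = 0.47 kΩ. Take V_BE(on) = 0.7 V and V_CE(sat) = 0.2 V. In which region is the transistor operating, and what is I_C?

active; I_C ≈ 0.45 mA

Assume active. Base-emitter loop: I_B = (V_BB − V_BE)/(R_B + (β+1)R_E) = (2 − 0.7)/(120 + 51×0.47) = 0.00903 mA.
I_C = β·I_B = 50×0.00903 = 0.451 mA.
V_CE = V_CC − I_C·R_C − I_E·R_E = 5.1 − 0.451×0.68 − 0.461×0.47 = 4.58 V > V_CE(sat), so the active-region assumption holds.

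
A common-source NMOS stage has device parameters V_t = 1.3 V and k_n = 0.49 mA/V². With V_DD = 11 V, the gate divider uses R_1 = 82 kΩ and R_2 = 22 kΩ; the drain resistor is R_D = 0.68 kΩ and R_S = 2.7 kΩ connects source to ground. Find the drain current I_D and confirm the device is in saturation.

I_D ≈ 0.12 mA

V_G = V_DD·R_2/(R_1+R_2) = 11×22/104 = 2.33 V.
Assume saturation: I_D = (k_n/2)(V_GS − V_t)² with V_GS = V_G − I_D·R_S = 2.33 − 2.7·I_D.
Substituting gives 1.79·I_D² − 2.36·I_D + 0.258 = 0, with roots I_D = 0.121 or 1.2 mA.
The root I_D = 1.2 mA gives V_GS = -0.913 V ≤ V_t, so take I_D = 0.121 mA.
Then V_GS = 2 V and V_DS = V_DD − I_D(R_D+R_S) = 11 − 0.121×3.38 = 10.6 V.
Saturation requires V_DS ≥ V_GS − V_t = 0.701 V; 10.6 ≥ 0.701 ✓.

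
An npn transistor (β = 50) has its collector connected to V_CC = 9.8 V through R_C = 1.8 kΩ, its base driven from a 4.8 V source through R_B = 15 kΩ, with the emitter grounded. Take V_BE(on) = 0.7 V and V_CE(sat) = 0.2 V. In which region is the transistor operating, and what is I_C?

saturation; I_C ≈ 5.3 mA

Assume active: I_B = (4.8 − 0.7)/15 = 0.273 mA, giving I_C = β·I_B = 13.7 mA.
But then V_CE = 9.8 − 13.7×1.8 = -14.8 V < V_CE(sat) = 0.2 V — impossible in the active region.
So the transistor is saturated. With V_CE = 0.2 V, I_C = (V_CC − 0.2)/R_C = 9.6/1.8 = 5.33 mA.
Check: β·I_B = 13.7 mA > I_C = 5.33 mA, confirming saturation.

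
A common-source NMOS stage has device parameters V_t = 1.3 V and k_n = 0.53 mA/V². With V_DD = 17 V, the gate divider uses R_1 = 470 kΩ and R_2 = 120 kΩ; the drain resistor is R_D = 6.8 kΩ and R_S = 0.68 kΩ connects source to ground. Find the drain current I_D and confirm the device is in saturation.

V_G = V_DD·R_2/(R_1+R_2) = 17×120/590 = 3.46 V.
Assume saturation: I_D = (k_n/2)(V_GS − V_t)² with V_GS = V_G − I_D·R_S = 3.46 − 0.68·I_D.
Substituting gives 0.123·I_D² − 1.78·I_D + 1.23 = 0, with roots I_D = 0.731 or 13.8 mA.
The root I_D = 13.8 mA gives V_GS = -5.91 V ≤ V_t, so take I_D = 0.731 mA.
Then V_GS = 2.96 V and V_DS = V_DD − I_D(R_D+R_S) = 17 − 0.731×7.48 = 11.5 V.
Saturation requires V_DS ≥ V_GS − V_t = 1.66 V; 11.5 ≥ 1.66 ✓.

I_D ≈ 0.73 mA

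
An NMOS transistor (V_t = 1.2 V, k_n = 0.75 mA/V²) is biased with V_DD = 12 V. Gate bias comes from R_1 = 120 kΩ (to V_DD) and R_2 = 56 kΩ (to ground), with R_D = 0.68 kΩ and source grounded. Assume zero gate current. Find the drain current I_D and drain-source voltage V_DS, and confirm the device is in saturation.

V_G = V_DD·R_2/(R_1+R_2) = 12×56/176 = 3.82 V. With the source grounded, V_GS = V_G = 3.82 V.
Assume saturation: I_D = (k_n/2)(V_GS − V_t)² = (0.75/2)×(3.82 − 1.2)² = 0.375×2.62² = 2.57 mA.
V_DS = V_DD − I_D·R_D = 12 − 2.57×0.68 = 10.3 V.
Saturation requires V_DS ≥ V_GS − V_t = 2.62 V; 10.3 ≥ 2.62 ✓.

I_D ≈ 2.6 mA, V_DS ≈ 10 V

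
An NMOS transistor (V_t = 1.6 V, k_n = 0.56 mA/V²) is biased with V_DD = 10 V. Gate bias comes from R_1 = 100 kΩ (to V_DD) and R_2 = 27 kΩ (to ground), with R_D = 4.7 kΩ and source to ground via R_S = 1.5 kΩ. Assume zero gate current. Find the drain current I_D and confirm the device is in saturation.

V_G = V_DD·R_2/(R_1+R_2) = 10×27/127 = 2.13 V.
Assume saturation: I_D = (k_n/2)(V_GS − V_t)² with V_GS = V_G − I_D·R_S = 2.13 − 1.5·I_D.
Substituting gives 0.63·I_D² − 1.44·I_D + 0.0775 = 0, with roots I_D = 0.0551 or 2.23 mA.
The root I_D = 2.23 mA gives V_GS = -1.22 V ≤ V_t, so take I_D = 0.0551 mA.
Then V_GS = 2.04 V and V_DS = V_DD − I_D(R_D+R_S) = 10 − 0.0551×6.2 = 9.66 V.
Saturation requires V_DS ≥ V_GS − V_t = 0.443 V; 9.66 ≥ 0.443 ✓.

I_D ≈ 0.055 mA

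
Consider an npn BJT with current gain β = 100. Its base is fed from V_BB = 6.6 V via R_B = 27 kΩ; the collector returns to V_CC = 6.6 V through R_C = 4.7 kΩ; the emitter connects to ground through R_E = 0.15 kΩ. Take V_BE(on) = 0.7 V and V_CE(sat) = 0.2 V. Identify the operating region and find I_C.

saturation; I_C ≈ 1.3 mA

Assume active: I_B = (6.6 − 0.7)/(27 + 101×0.15) = 0.14 mA, I_C = β·I_B = 14 mA.
Then V_CE = 6.6 − 14×4.7 − 14.1×0.15 = -61.3 V < 0.2 V — the active assumption fails.
Re-solve with V_CE = 0.2 V. KCL at the emitter: V_E/R_E = (V_BB−0.7−V_E)/R_B + (V_CC−0.2−V_E)/R_C, giving V_E = 0.228 V.
I_C = (V_CC − 0.2 − V_E)/R_C = (6.4 − 0.228)/4.7 = 1.31 mA.
Check: I_B = (5.9 − 0.228)/27 = 0.21 mA, and β·I_B = 21 mA > I_C, confirming saturation.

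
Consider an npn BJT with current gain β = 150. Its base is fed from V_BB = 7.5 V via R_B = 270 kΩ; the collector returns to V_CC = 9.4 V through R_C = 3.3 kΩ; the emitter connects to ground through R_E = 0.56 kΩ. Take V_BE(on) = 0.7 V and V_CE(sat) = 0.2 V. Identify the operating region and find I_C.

Assume active: I_B = (7.5 − 0.7)/(270 + 151×0.56) = 0.0192 mA, I_C = β·I_B = 2.88 mA.
Then V_CE = 9.4 − 2.88×3.3 − 2.9×0.56 = -1.72 V < 0.2 V — the active assumption fails.
Re-solve with V_CE = 0.2 V. KCL at the emitter: V_E/R_E = (V_BB−0.7−V_E)/R_B + (V_CC−0.2−V_E)/R_C, giving V_E = 1.34 V.
I_C = (V_CC − 0.2 − V_E)/R_C = (9.2 − 1.34)/3.3 = 2.38 mA.
Check: I_B = (6.8 − 1.34)/270 = 0.0202 mA, and β·I_B = 3.03 mA > I_C, confirming saturation.

saturation; I_C ≈ 2.4 mA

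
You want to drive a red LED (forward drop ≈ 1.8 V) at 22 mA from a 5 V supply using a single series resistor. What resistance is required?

The resistor drops V_S − V_D = 5 − 1.8 = 3.2 V at 22 mA.
R = 3.2 V / 22 mA = 0.145 kΩ.

R ≈ 0.15 kΩ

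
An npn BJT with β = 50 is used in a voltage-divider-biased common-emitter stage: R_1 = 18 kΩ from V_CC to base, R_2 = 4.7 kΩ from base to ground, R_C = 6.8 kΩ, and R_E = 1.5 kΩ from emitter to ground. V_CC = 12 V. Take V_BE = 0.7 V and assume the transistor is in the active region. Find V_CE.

V_CE ≈ 2.7 V

Thevenize the base divider: V_Th = V_CC·R_2/(R_1+R_2) = 12×4.7/22.7 = 2.48 V, R_Th = R_1‖R_2 = 3.73 kΩ.
Base-emitter loop: V_Th = I_B·R_Th + V_BE + (β+1)I_B·R_E, so I_B = (2.48 − 0.7) / (3.73 + 51×1.5) = 0.0222 mA.
I_C = β·I_B = 50×0.0222 = 1.11 mA, and I_E = (β+1)I_B = 1.13 mA.
V_CE = V_CC − I_C·R_C − I_E·R_E = 12 − 1.11×6.8 − 1.13×1.5 = 2.74 V.
V_CE = 2.74 V > 0.2 V confirms active-region operation.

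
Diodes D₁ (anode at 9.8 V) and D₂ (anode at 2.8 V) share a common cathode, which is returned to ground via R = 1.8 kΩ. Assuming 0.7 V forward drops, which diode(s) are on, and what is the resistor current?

Only D₁ conducts; I_R ≈ 5.1 mA

Assume both conduct. Then node N would need to be at both 9.8−0.7 = 9.1 V and 2.8−0.7 = 2.1 V, which is impossible.
Assume only D₁ conducts: V_N = 9.8 − 0.7 = 9.1 V, so I_R = 9.1/1.8 = 5.06 mA.
Check D₂: its anode-to-cathode voltage is 2.8 − 9.1 = -6.3 V < 0.7 V, so it is off. The assumption is consistent.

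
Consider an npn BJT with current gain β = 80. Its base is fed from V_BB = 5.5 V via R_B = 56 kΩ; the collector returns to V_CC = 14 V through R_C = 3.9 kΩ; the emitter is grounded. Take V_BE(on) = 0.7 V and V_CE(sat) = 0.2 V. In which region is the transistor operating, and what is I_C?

saturation; I_C ≈ 3.5 mA

Assume active: I_B = (5.5 − 0.7)/56 = 0.0857 mA, giving I_C = β·I_B = 6.86 mA.
But then V_CE = 14 − 6.86×3.9 = -12.7 V < V_CE(sat) = 0.2 V — impossible in the active region.
So the transistor is saturated. With V_CE = 0.2 V, I_C = (V_CC − 0.2)/R_C = 13.8/3.9 = 3.54 mA.
Check: β·I_B = 6.86 mA > I_C = 3.54 mA, confirming saturation.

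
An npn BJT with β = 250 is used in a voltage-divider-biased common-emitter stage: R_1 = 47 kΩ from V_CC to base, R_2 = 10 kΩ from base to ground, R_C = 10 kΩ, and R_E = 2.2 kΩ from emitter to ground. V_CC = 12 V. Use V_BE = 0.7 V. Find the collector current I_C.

Thevenize the base divider: V_Th = V_CC·R_2/(R_1+R_2) = 12×10/57 = 2.11 V, R_Th = R_1‖R_2 = 8.25 kΩ.
Base-emitter loop: V_Th = I_B·R_Th + V_BE + (β+1)I_B·R_E, so I_B = (2.11 − 0.7) / (8.25 + 251×2.2) = 0.00251 mA.
I_C = β·I_B = 250×0.00251 = 0.627 mA, and I_E = (β+1)I_B = 0.629 mA.
V_CE = V_CC − I_C·R_C − I_E·R_E = 12 − 0.627×10 − 0.629×2.2 = 4.35 V.
V_CE = 4.35 V > 0.2 V confirms active-region operation.

I_C ≈ 0.63 mA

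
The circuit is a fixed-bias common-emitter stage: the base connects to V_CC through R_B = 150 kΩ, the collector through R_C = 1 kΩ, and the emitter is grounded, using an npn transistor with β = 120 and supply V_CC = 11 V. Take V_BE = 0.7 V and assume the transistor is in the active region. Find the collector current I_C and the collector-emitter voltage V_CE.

Base loop: V_CC = I_B·R_B + V_BE, so I_B = (11 − 0.7)/150 kΩ = 0.0687 mA.
In the active region I_C = β·I_B = 120 × 0.0687 = 8.24 mA.
Collector loop: V_CE = V_CC − I_C·R_C = 11 − 8.24×1 = 2.76 V.
Since V_CE = 2.76 V > V_CE(sat) ≈ 0.2 V, the transistor is in the active region as assumed.

I_C ≈ 8.2 mA, V_CE ≈ 2.8 V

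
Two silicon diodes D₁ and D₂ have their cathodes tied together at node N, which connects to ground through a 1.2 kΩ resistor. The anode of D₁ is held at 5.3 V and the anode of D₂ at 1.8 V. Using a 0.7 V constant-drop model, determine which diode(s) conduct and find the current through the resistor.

Only D₁ conducts; I_R ≈ 3.8 mA

Assume both conduct. Then node N would need to be at both 5.3−0.7 = 4.6 V and 1.8−0.7 = 1.1 V, which is impossible.
Assume only D₁ conducts: V_N = 5.3 − 0.7 = 4.6 V, so I_R = 4.6/1.2 = 3.83 mA.
Check D₂: its anode-to-cathode voltage is 1.8 − 4.6 = -2.8 V < 0.7 V, so it is off. The assumption is consistent.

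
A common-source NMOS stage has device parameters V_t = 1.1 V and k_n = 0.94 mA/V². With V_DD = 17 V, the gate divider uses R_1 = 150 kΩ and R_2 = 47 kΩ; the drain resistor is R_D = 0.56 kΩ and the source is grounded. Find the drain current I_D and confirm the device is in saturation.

V_G = V_DD·R_2/(R_1+R_2) = 17×47/197 = 4.06 V. With the source grounded, V_GS = V_G = 4.06 V.
Assume saturation: I_D = (k_n/2)(V_GS − V_t)² = (0.94/2)×(4.06 − 1.1)² = 0.47×2.96² = 4.11 mA.
V_DS = V_DD − I_D·R_D = 17 − 4.11×0.56 = 14.7 V.
Saturation requires V_DS ≥ V_GS − V_t = 2.96 V; 14.7 ≥ 2.96 ✓.

I_D ≈ 4.1 mA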